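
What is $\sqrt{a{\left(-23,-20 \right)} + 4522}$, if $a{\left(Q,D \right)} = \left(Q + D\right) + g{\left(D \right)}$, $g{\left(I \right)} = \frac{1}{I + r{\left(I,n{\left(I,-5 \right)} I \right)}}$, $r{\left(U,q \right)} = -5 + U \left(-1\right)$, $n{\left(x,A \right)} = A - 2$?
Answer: $\frac{\sqrt{111970}}{5} \approx 66.924$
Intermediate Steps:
$n{\left(x,A \right)} = -2 + A$
$r{\left(U,q \right)} = -5 - U$
$g{\left(I \right)} = - \frac{1}{5}$ ($g{\left(I \right)} = \frac{1}{I - \left(5 + I\right)} = \frac{1}{-5} = - \frac{1}{5}$)
$a{\left(Q,D \right)} = - \frac{1}{5} + D + Q$ ($a{\left(Q,D \right)} = \left(Q + D\right) - \frac{1}{5} = \left(D + Q\right) - \frac{1}{5} = - \frac{1}{5} + D + Q$)
$\sqrt{a{\left(-23,-20 \right)} + 4522} = \sqrt{\left(- \frac{1}{5} - 20 - 23\right) + 4522} = \sqrt{- \frac{216}{5} + 4522} = \sqrt{\frac{22394}{5}} = \frac{\sqrt{111970}}{5}$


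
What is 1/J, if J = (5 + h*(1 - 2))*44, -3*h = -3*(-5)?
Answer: 1/440 ≈ 0.0022727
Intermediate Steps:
h = -5 (h = -(-1)*(-5) = -1/3*15 = -5)
J = 440 (J = (5 - 5*(1 - 2))*44 = (5 - 5*(-1))*44 = (5 + 5)*44 = 10*44 = 440)
1/J = 1/440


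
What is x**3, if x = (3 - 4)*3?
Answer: -27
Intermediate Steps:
x = -3 (x = -1*3 = -3)
x**3 = (-3)**3 = -27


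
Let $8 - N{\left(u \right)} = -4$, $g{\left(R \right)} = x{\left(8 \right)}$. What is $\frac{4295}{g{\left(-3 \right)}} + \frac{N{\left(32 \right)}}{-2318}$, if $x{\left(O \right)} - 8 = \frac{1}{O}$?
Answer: $\frac{7964570}{15067} \approx 528.61$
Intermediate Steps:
$x{\left(O \right)} = 8 + \frac{1}{O}$
$g{\left(R \right)} = \frac{65}{8}$ ($g{\left(R \right)} = 8 + \frac{1}{8} = \frac{65}{8}$)
$N{\left(u \right)} = 12$ ($N{\left(u \right)} = 8 - -4 = 8 + 4 = 12$)
$\frac{4295}{g{\left(-3 \right)}} + \frac{N{\left(32 \right)}}{-2318} = \frac{4295}{\frac{65}{8}} + \frac{12}{-2318} = 4295 \cdot \frac{8}{65} + 12 \left(- \frac{1}{2318}\right) = \frac{6872}{13} - \frac{6}{1159} = \frac{7964570}{15067}$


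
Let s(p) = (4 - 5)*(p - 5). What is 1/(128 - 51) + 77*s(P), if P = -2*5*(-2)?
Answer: -88934/77 ≈ -1155.0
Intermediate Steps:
P = 20 (P = -10*(-2) = 20)
s(p) = 5 - p (s(p) = -(-5 + p) = 5 - p)
1/(128 - 51) + 77*s(P) = 1/(128 - 51) + 77*(5 - 1*20) = 1/77 + 77*(5 - 20) = 1/77 + 77*(-15) = 1/77 - 1155 = -88934/77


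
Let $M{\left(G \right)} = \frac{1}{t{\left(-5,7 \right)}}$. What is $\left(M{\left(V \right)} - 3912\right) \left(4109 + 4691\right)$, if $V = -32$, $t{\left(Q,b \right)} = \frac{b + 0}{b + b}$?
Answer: $-34408000$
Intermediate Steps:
$t{\left(Q,b \right)} = \frac{1}{2}$ ($t{\left(Q,b \right)} = \frac{b}{2 b} = b \frac{1}{2 b} = \frac{1}{2}$)
$M{\left(G \right)} = 2$ ($M{\left(G \right)} = \frac{1}{\frac{1}{2}} = 2$)
$\left(M{\left(V \right)} - 3912\right) \left(4109 + 4691\right) = \left(2 - 3912\right) \left(4109 + 4691\right) = \left(-3910\right) 8800 = -34408000$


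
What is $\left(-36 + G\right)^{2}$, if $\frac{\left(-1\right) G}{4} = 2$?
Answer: $1936$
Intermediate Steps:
$G = -8$ ($G = \left(-4\right) 2 = -8$)
$\left(-36 + G\right)^{2} = \left(-36 - 8\right)^{2} = \left(-44\right)^{2} = 1936$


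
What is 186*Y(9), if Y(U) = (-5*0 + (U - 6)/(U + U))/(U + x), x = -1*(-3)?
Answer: 31/12 ≈ 2.5833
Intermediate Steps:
x = 3
Y(U) = (-6 + U)/(2*U*(3 + U)) (Y(U) = (-5*0 + (U - 6)/(U + U))/(U + 3) = (0 + (-6 + U)/((2*U)))/(3 + U) = (0 + (-6 + U)*(1/(2*U)))/(3 + U) = (0 + (-6 + U)/(2*U))/(3 + U) = ((-6 + U)/(2*U))/(3 + U) = (-6 + U)/(2*U*(3 + U)))
186*Y(9) = 186*((1/2)*(-6 + 9)/(9*(3 + 9))) = 186*((1/2)*(1/9)*3/12) = 186*((1/2)*(1/9)*(1/12)*3) = 186*(1/72) = 31/12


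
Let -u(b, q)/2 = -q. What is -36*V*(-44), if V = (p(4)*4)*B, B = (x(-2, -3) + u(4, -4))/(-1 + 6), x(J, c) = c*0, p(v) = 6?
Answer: -304128/5 ≈ -60826.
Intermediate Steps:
u(b, q) = 2*q (u(b, q) = -(-2)*q = 2*q)
x(J, c) = 0
B = -8/5 (B = (0 + 2*(-4))/(-1 + 6) = (0 - 8)/5 = -8*1/5 = -8/5 ≈ -1.6000)
V = -192/5 (V = (6*4)*(-8/5) = 24*(-8/5) = -192/5 ≈ -38.400)
-36*V*(-44) = -36*(-192/5)*(-44) = (6912/5)*(-44) = -304128/5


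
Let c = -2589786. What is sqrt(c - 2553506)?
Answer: 2*I*sqrt(1285823) ≈ 2267.9*I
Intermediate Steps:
sqrt(c - 2553506) = sqrt(-2589786 - 2553506) = sqrt(-5143292) = 2*I*sqrt(1285823)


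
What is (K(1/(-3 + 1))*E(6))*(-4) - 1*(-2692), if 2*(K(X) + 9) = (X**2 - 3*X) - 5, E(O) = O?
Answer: 2947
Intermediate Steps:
K(X) = -23/2 + X**2/2 - 3*X/2 (K(X) = -9 + ((X**2 - 3*X) - 5)/2 = -9 + (-5 + X**2 - 3*X)/2 = -9 + (-5/2 + X**2/2 - 3*X/2) = -23/2 + X**2/2 - 3*X/2)
(K(1/(-3 + 1))*E(6))*(-4) - 1*(-2692) = ((-23/2 + (1/(-3 + 1))**2/2 - 3/(2*(-3 + 1)))*6)*(-4) - 1*(-2692) = ((-23/2 + (1/(-2))**2/2 - 3/2/(-2))*6)*(-4) + 2692 = ((-23/2 + (-1/2)**2/2 - 3/2*(-1/2))*6)*(-4) + 2692 = ((-23/2 + (1/2)*(1/4) + 3/4)*6)*(-4) + 2692 = ((-23/2 + 1/8 + 3/4)*6)*(-4) + 2692 = -85/8*6*(-4) + 2692 = -255/4*(-4) + 2692 = 255 + 2692 = 2947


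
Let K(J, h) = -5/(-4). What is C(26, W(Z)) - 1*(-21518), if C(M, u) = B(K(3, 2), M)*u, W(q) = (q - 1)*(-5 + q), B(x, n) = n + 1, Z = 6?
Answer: 21653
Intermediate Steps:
K(J, h) = 5/4 (K(J, h) = -5*(-1/4) = 5/4)
B(x, n) = 1 + n
W(q) = (-1 + q)*(-5 + q)
C(M, u) = u*(1 + M) (C(M, u) = (1 + M)*u = u*(1 + M))
C(26, W(Z)) - 1*(-21518) = (5 + 6**2 - 6*6)*(1 + 26) - 1*(-21518) = (5 + 36 - 36)*27 + 21518 = 5*27 + 21518 = 135 + 21518 = 21653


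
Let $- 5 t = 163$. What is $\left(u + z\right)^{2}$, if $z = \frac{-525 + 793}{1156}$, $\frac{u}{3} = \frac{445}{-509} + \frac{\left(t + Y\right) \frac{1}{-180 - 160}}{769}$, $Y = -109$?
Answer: $\frac{45657974132584360849}{7997678596879725625} \approx 5.7089$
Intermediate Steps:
$t = - \frac{163}{5}$ ($t = \left(- \frac{1}{5}\right) 163 = - \frac{163}{5} \approx -32.6$)
$u = - \frac{436041096}{166353925}$ ($u = 3 \left(\frac{445}{-509} + \frac{\left(- \frac{163}{5} - 109\right) \frac{1}{-180 - 160}}{769}\right) = 3 \left(445 \left(- \frac{1}{509}\right) + - \frac{708}{5 \left(-340\right)} \frac{1}{769}\right) = 3 \left(- \frac{445}{509} + \left(- \frac{708}{5}\right) \left(- \frac{1}{340}\right) \frac{1}{769}\right) = 3 \left(- \frac{445}{509} + \frac{177}{425} \cdot \frac{1}{769}\right) = 3 \left(- \frac{445}{509} + \frac{177}{326825}\right) = 3 \left(- \frac{145347032}{166353925}\right) = - \frac{436041096}{166353925} \approx -2.6212$)
$z = \frac{67}{289}$ ($z = 268 \cdot \frac{1}{1156} = \frac{67}{289} \approx 0.23183$)
$\left(u + z\right)^{2} = \left(- \frac{436041096}{166353925} + \frac{67}{289}\right)^{2} = \left(- \frac{6757068457}{2828016725}\right)^{2} = \frac{45657974132584360849}{7997678596879725625}$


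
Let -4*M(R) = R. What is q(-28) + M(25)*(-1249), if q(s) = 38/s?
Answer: 218537/28 ≈ 7804.9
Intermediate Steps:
M(R) = -R/4
q(-28) + M(25)*(-1249) = 38/(-28) - 1/4*25*(-1249) = 38*(-1/28) - 25/4*(-1249) = -19/14 + 31225/4 = 218537/28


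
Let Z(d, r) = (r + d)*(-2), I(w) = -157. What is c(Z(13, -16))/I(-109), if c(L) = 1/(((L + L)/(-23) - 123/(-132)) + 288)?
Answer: -1012/45823747 ≈ -2.2085e-5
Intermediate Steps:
Z(d, r) = -2*d - 2*r (Z(d, r) = (d + r)*(-2) = -2*d - 2*r)
c(L) = 1/(12713/44 - 2*L/23) (c(L) = 1/(((2*L)*(-1/23) - 123*(-1/132)) + 288) = 1/((-2*L/23 + 41/44) + 288) = 1/((41/44 - 2*L/23) + 288) = 1/(12713/44 - 2*L/23))
c(Z(13, -16))/I(-109) = -1012/(-292399 + 88*(-2*13 - 2*(-16)))/(-157) = -1012/(-292399 + 88*(-26 + 32))*(-1/157) = -1012/(-292399 + 88*6)*(-1/157) = -1012/(-292399 + 528)*(-1/157) = -1012/(-291871)*(-1/157) = -1012*(-1/291871)*(-1/157) = (1012/291871)*(-1/157) = -1012/45823747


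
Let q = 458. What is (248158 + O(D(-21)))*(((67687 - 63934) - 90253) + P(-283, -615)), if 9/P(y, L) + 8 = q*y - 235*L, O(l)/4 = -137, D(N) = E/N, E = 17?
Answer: -319196401066510/14903 ≈ -2.1418e+10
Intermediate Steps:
D(N) = 17/N
O(l) = -548 (O(l) = 4*(-137) = -548)
P(y, L) = 9/(-8 - 235*L + 458*y) (P(y, L) = 9/(-8 + (458*y - 235*L)) = 9/(-8 + (-235*L + 458*y)) = 9/(-8 - 235*L + 458*y))
(248158 + O(D(-21)))*(((67687 - 63934) - 90253) + P(-283, -615)) = (248158 - 548)*(((67687 - 63934) - 90253) + 9/(-8 - 235*(-615) + 458*(-283))) = 247610*((3753 - 90253) + 9/(-8 + 144525 - 129614)) = 247610*(-86500 + 9/14903) = 247610*(-1289109491/14903) = -319196401066510/14903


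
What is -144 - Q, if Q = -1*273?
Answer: 129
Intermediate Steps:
Q = -273
-144 - Q = -144 - 1*(-273) = -144 + 273 = 129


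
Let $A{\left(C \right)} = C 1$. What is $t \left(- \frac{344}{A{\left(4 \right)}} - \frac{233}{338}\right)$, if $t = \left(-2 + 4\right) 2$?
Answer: $- \frac{58602}{169} \approx -346.76$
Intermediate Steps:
$A{\left(C \right)} = C$
$t = 4$ ($t = 2 \cdot 2 = 4$)
$t \left(- \frac{344}{A{\left(4 \right)}} - \frac{233}{338}\right) = 4 \left(- \frac{344}{4} - \frac{233}{338}\right) = 4 \left(\left(-344\right) \frac{1}{4} - \frac{233}{338}\right) = 4 \left(-86 - \frac{233}{338}\right) = 4 \left(- \frac{29301}{338}\right) = - \frac{58602}{169}$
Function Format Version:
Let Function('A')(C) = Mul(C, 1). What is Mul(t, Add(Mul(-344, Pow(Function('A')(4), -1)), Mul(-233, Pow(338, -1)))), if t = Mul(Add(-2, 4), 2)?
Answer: Rational(-58602, 169) ≈ -346.76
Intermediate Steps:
Function('A')(C) = C
t = 4 (t = Mul(2, 2) = 4)
Mul(t, Add(Mul(-344, Pow(Function('A')(4), -1)), Mul(-233, Pow(338, -1)))) = Mul(4, Add(Mul(-344, Pow(4, -1)), Mul(-233, Pow(338, -1)))) = Mul(4, Add(Mul(-344, Rational(1, 4)), Mul(-233, Rational(1, 338)))) = Mul(4, Add(-86, Rational(-233, 338))) = Mul(4, Rational(-29301, 338)) = Rational(-58602, 169)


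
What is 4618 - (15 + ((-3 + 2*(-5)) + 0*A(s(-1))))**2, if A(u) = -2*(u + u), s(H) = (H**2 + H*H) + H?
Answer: 4614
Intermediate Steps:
s(H) = H + 2*H**2 (s(H) = (H**2 + H**2) + H = 2*H**2 + H = H + 2*H**2)
A(u) = -4*u
4618 - (15 + ((-3 + 2*(-5)) + 0*A(s(-1))))**2 = 4618 - (15 + ((-3 + 2*(-5)) + 0*(-(-4)*(1 + 2*(-1)))))**2 = 4618 - (15 + ((-3 - 10) + 0*(-(-4)*(1 - 2))))**2 = 4618 - (15 + (-13 + 0*(-(-4)*(-1))))**2 = 4618 - (15 + (-13 + 0*(-4*1)))**2 = 4618 - (15 + (-13 + 0*(-4)))**2 = 4618 - (15 + (-13 + 0))**2 = 4618 - (15 - 13)**2 = 4618 - 1*2**2 = 4618 - 1*4 = 4618 - 4 = 4614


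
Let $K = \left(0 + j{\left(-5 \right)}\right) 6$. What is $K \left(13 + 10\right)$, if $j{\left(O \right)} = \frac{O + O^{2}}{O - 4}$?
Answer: $- \frac{920}{3} \approx -306.67$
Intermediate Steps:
$j{\left(O \right)} = \frac{O + O^{2}}{-4 + O}$
$K = - \frac{40}{3}$ ($K = \left(0 - \frac{5 \left(1 - 5\right)}{-4 - 5}\right) 6 = \left(0 - 5 \frac{1}{-9} \left(-4\right)\right) 6 = \left(0 - \left(- \frac{5}{9}\right) \left(-4\right)\right) 6 = \left(0 - \frac{20}{9}\right) 6 = \left(- \frac{20}{9}\right) 6 = - \frac{40}{3} \approx -13.333$)
$K \left(13 + 10\right) = - \frac{40 \left(13 + 10\right)}{3} = \left(- \frac{40}{3}\right) 23 = - \frac{920}{3}$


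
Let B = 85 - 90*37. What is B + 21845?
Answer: 18600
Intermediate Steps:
B = -3245 (B = 85 - 3330 = -3245)
B + 21845 = -3245 + 21845 = 18600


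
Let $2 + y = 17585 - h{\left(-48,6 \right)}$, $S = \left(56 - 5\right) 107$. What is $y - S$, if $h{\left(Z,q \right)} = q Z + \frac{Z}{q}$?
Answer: $12422$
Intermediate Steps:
$h{\left(Z,q \right)} = Z q + \frac{Z}{q}$
$S = 5457$ ($S = 51 \cdot 107 = 5457$)
$y = 17879$ ($y = -2 - \left(-17585 - 288 - 8\right) = -2 + \left(17585 - \left(-288 - 8\right)\right) = -2 + \left(17585 - -296\right) = -2 + \left(17585 + 296\right) = -2 + 17881 = 17879$)
$y - S = 17879 - 5457 = 12422$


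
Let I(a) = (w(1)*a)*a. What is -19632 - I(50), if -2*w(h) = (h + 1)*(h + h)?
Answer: -14632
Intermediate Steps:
w(h) = -h*(1 + h) (w(h) = -(h + 1)*(h + h)/2 = -(1 + h)*2*h/2 = -h*(1 + h))
I(a) = -2*a**2 (I(a) = ((-1*1*(1 + 1))*a)*a = ((-1*1*2)*a)*a = (-2*a)*a = -2*a**2)
-19632 - I(50) = -19632 - (-2)*50**2 = -19632 - (-2)*2500 = -19632 - 1*(-5000) = -19632 + 5000 = -14632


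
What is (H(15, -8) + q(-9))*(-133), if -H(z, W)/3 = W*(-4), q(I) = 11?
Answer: 11305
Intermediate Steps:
H(z, W) = 12*W (H(z, W) = -3*W*(-4) = -(-12)*W = 12*W)
(H(15, -8) + q(-9))*(-133) = (12*(-8) + 11)*(-133) = (-96 + 11)*(-133) = -85*(-133) = 11305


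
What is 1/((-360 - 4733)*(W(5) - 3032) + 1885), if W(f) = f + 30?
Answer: 1/15265606 ≈ 6.5507e-8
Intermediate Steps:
W(f) = 30 + f
1/((-360 - 4733)*(W(5) - 3032) + 1885) = 1/((-360 - 4733)*((30 + 5) - 3032) + 1885) = 1/(-5093*(35 - 3032) + 1885) = 1/(-5093*(-2997) + 1885) = 1/(15263721 + 1885) = 1/15265606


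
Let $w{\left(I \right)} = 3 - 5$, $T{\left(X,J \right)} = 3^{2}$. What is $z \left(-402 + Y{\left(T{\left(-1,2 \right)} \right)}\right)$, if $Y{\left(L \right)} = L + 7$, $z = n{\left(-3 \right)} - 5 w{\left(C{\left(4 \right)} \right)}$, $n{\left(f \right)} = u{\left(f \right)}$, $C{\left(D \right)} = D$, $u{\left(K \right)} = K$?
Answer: $-2702$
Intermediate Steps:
$T{\left(X,J \right)} = 9$
$n{\left(f \right)} = f$
$w{\left(I \right)} = -2$ ($w{\left(I \right)} = 3 - 5 = -2$)
$z = 7$ ($z = -3 - -10 = -3 + 10 = 7$)
$Y{\left(L \right)} = 7 + L$
$z \left(-402 + Y{\left(T{\left(-1,2 \right)} \right)}\right) = 7 \left(-402 + \left(7 + 9\right)\right) = 7 \left(-402 + 16\right) = 7 \left(-386\right) = -2702$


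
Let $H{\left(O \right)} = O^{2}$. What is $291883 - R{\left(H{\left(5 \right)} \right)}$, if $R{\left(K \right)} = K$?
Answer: $291858$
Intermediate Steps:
$291883 - R{\left(H{\left(5 \right)} \right)} = 291883 - 5^{2} = 291883 - 25 = 291858$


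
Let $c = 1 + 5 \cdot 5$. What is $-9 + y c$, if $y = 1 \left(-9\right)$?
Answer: $-243$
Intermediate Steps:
$y = -9$
$c = 26$ ($c = 1 + 25 = 26$)
$-9 + y c = -9 - 234 = -243$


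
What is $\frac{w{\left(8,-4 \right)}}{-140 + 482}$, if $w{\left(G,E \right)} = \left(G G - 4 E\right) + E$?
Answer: $\frac{2}{9} \approx 0.22222$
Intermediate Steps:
$w{\left(G,E \right)} = G^{2} - 3 E$ ($w{\left(G,E \right)} = \left(G^{2} - 4 E\right) + E = G^{2} - 3 E$)
$\frac{w{\left(8,-4 \right)}}{-140 + 482} = \frac{8^{2} - -12}{-140 + 482} = \frac{64 + 12}{342} = \frac{1}{342} \cdot 76 = \frac{2}{9}$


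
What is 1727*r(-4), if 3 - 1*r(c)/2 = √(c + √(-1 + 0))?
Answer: 10362 - 3454*√(-4 + I) ≈ 9505.1 - 6960.9*I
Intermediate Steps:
r(c) = 6 - 2*√(I + c) (r(c) = 6 - 2*√(c + √(-1 + 0)) = 6 - 2*√(c + √(-1)) = 6 - 2*√(c + I) = 6 - 2*√(I + c))
1727*r(-4) = 1727*(6 - 2*√(I - 4)) = 1727*(6 - 2*√(-4 + I)) = 10362 - 3454*√(-4 + I)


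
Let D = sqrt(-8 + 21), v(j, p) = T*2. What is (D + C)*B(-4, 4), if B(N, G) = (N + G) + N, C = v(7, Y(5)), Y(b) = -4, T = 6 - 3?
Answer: -24 - 4*sqrt(13) ≈ -38.422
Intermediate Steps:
T = 3
v(j, p) = 6 (v(j, p) = 3*2 = 6)
C = 6
D = sqrt(13) ≈ 3.6056
B(N, G) = G + 2*N (B(N, G) = (G + N) + N = G + 2*N)
(D + C)*B(-4, 4) = (sqrt(13) + 6)*(4 + 2*(-4)) = (6 + sqrt(13))*(4 - 8) = (6 + sqrt(13))*(-4) = -24 - 4*sqrt(13)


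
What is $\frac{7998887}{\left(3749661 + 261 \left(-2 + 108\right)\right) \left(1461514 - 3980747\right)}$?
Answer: $- \frac{7998887}{9515966830191} \approx -8.4058 \cdot 10^{-7}$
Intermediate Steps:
$\frac{7998887}{\left(3749661 + 261 \left(-2 + 108\right)\right) \left(1461514 - 3980747\right)} = \frac{7998887}{\left(3749661 + 261 \cdot 106\right) \left(-2519233\right)} = \frac{7998887}{\left(3749661 + 27666\right) \left(-2519233\right)} = \frac{7998887}{3777327 \left(-2519233\right)} = \frac{7998887}{-9515966830191} = 7998887 \left(- \frac{1}{9515966830191}\right) = - \frac{7998887}{9515966830191}$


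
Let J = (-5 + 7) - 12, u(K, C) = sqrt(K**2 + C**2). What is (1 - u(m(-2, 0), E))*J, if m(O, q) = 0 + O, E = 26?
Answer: -10 + 20*sqrt(170) ≈ 250.77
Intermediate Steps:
m(O, q) = O
u(K, C) = sqrt(C**2 + K**2)
J = -10 (J = 2 - 12 = -10)
(1 - u(m(-2, 0), E))*J = (1 - sqrt(26**2 + (-2)**2))*(-10) = (1 - sqrt(676 + 4))*(-10) = (1 - sqrt(680))*(-10) = (1 - 2*sqrt(170))*(-10) = -10 + 20*sqrt(170)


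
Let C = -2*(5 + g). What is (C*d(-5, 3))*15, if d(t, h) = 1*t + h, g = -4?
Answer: 60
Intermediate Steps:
d(t, h) = h + t (d(t, h) = t + h = h + t)
C = -2 (C = -2*(5 - 4) = -2*1 = -2)
(C*d(-5, 3))*15 = -2*(3 - 5)*15 = -2*(-2)*15 = 4*15 = 60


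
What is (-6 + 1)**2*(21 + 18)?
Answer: 975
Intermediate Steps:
(-6 + 1)**2*(21 + 18) = (-5)**2*39 = 25*39 = 975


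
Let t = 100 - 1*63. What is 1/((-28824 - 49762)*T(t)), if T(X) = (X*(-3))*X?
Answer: 1/322752702 ≈ 3.0983e-9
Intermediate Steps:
t = 37 (t = 100 - 63 = 37)
T(X) = -3*X**2 (T(X) = (-3*X)*X = -3*X**2)
1/((-28824 - 49762)*T(t)) = 1/((-28824 - 49762)*((-3*37**2))) = 1/((-78586)*((-3*1369))) = -1/78586/(-4107) = -1/78586*(-1/4107) = 1/322752702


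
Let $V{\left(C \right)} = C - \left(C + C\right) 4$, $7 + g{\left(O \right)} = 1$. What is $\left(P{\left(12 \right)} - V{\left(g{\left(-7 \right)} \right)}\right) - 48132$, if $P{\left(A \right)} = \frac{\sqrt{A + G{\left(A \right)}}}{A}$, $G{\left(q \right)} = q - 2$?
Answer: $-48174 + \frac{\sqrt{22}}{12} \approx -48174.0$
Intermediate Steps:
$g{\left(O \right)} = -6$ ($g{\left(O \right)} = -7 + 1 = -6$)
$G{\left(q \right)} = -2 + q$
$P{\left(A \right)} = \frac{\sqrt{-2 + 2 A}}{A}$ ($P{\left(A \right)} = \frac{\sqrt{A + \left(-2 + A\right)}}{A} = \frac{\sqrt{-2 + 2 A}}{A}$)
$V{\left(C \right)} = - 7 C$ ($V{\left(C \right)} = C - 2 C 4 = C - 8 C = - 7 C$)
$\left(P{\left(12 \right)} - V{\left(g{\left(-7 \right)} \right)}\right) - 48132 = \left(\frac{\sqrt{-2 + 2 \cdot 12}}{12} - \left(-7\right) \left(-6\right)\right) - 48132 = \left(\frac{\sqrt{-2 + 24}}{12} - 42\right) - 48132 = \left(\frac{\sqrt{22}}{12} - 42\right) - 48132 = \left(-42 + \frac{\sqrt{22}}{12}\right) - 48132 = -48174 + \frac{\sqrt{22}}{12}$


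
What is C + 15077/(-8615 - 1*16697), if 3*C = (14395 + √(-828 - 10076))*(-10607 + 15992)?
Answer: 654037385723/25312 + 3590*I*√2726 ≈ 2.5839e+7 + 1.8744e+5*I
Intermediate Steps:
C = 25839025 + 3590*I*√2726 (C = ((14395 + √(-828 - 10076))*(-10607 + 15992))/3 = ((14395 + √(-10904))*5385)/3 = ((14395 + 2*I*√2726)*5385)/3 = (77517075 + 10770*I*√2726)/3 = 25839025 + 3590*I*√2726 ≈ 2.5839e+7 + 1.8744e+5*I)
C + 15077/(-8615 - 1*16697) = (25839025 + 3590*I*√2726) + 15077/(-8615 - 1*16697) = (25839025 + 3590*I*√2726) + 15077/(-8615 - 16697) = (25839025 + 3590*I*√2726) + 15077/(-25312) = (25839025 + 3590*I*√2726) + 15077*(-1/25312) = (25839025 + 3590*I*√2726) - 15077/25312 = 654037385723/25312 + 3590*I*√2726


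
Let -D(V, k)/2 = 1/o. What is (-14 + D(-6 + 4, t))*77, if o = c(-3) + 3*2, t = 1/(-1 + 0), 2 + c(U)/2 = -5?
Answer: -4235/4 ≈ -1058.8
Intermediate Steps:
c(U) = -14 (c(U) = -4 + 2*(-5) = -4 - 10 = -14)
t = -1 (t = 1/(-1) = -1)
o = -8 (o = -14 + 3*2 = -14 + 6 = -8)
D(V, k) = 1/4 (D(V, k) = -2/(-8) = -2*(-1/8) = 1/4)
(-14 + D(-6 + 4, t))*77 = (-14 + 1/4)*77 = -55/4*77 = -4235/4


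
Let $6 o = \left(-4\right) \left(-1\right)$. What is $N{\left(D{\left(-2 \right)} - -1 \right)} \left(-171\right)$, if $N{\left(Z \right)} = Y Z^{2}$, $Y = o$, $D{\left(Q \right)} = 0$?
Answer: $-114$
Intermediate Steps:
$o = \frac{2}{3}$ ($o = \frac{\left(-4\right) \left(-1\right)}{6} = \frac{1}{6} \cdot 4 = \frac{2}{3} \approx 0.66667$)
$Y = \frac{2}{3} \approx 0.66667$
$N{\left(Z \right)} = \frac{2 Z^{2}}{3}$
$N{\left(D{\left(-2 \right)} - -1 \right)} \left(-171\right) = \frac{2 \left(0 - -1\right)^{2}}{3} \left(-171\right) = \frac{2 \left(0 + 1\right)^{2}}{3} \left(-171\right) = \frac{2 \cdot 1^{2}}{3} \left(-171\right) = \frac{2}{3} \cdot 1 \left(-171\right) = \frac{2}{3} \left(-171\right) = -114$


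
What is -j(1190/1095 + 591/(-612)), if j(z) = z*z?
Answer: -361201/24641296 ≈ -0.014658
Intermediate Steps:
j(z) = z²
-j(1190/1095 + 591/(-612)) = -(1190/1095 + 591/(-612))² = -(1190*(1/1095) + 591*(-1/612))² = -(238/219 - 197/204)² = -(601/4964)² = -1*361201/24641296 = -361201/24641296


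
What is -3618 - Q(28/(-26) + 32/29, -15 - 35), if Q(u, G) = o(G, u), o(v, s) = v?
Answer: -3568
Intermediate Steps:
Q(u, G) = G
-3618 - Q(28/(-26) + 32/29, -15 - 35) = -3618 - (-15 - 35) = -3618 - 1*(-50) = -3618 + 50 = -3568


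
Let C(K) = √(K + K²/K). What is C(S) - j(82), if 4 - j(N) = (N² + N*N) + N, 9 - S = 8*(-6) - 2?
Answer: 13526 + √118 ≈ 13537.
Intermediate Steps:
S = 59 (S = 9 - (8*(-6) - 2) = 9 - (-48 - 2) = 9 - 1*(-50) = 9 + 50 = 59)
j(N) = 4 - N - 2*N² (j(N) = 4 - ((N² + N*N) + N) = 4 - ((N² + N²) + N) = 4 - (2*N² + N) = 4 - (N + 2*N²) = 4 + (-N - 2*N²) = 4 - N - 2*N²)
C(K) = √2*√K (C(K) = √(K + K) = √(2*K) = √2*√K)
C(S) - j(82) = √2*√59 - (4 - 1*82 - 2*82²) = √118 - (4 - 82 - 2*6724) = √118 - (4 - 82 - 13448) = √118 - 1*(-13526) = √118 + 13526 = 13526 + √118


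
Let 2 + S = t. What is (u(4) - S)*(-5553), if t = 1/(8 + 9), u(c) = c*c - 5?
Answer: -1221660/17 ≈ -71862.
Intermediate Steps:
u(c) = -5 + c² (u(c) = c² - 5 = -5 + c²)
t = 1/17 ≈ 0.058824
S = -33/17 (S = -2 + 1/17 = -33/17 ≈ -1.9412)
(u(4) - S)*(-5553) = ((-5 + 4²) - 1*(-33/17))*(-5553) = ((-5 + 16) + 33/17)*(-5553) = (11 + 33/17)*(-5553) = (220/17)*(-5553) = -1221660/17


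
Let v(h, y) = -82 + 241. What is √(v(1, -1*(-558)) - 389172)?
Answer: I*√389013 ≈ 623.71*I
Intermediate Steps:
v(h, y) = 159
√(v(1, -1*(-558)) - 389172) = √(159 - 389172) = √(-389013) = I*√389013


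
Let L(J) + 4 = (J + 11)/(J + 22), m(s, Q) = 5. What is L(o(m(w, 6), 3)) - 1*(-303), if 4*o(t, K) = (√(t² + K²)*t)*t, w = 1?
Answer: 2027836/6753 - 550*√34/6753 ≈ 299.81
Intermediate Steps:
o(t, K) = t²*√(K² + t²)/4 (o(t, K) = ((√(t² + K²)*t)*t)/4 = ((√(K² + t²)*t)*t)/4 = ((t*√(K² + t²))*t)/4 = (t²*√(K² + t²))/4 = t²*√(K² + t²)/4)
L(J) = -4 + (11 + J)/(22 + J) (L(J) = -4 + (J + 11)/(J + 22) = -4 + (11 + J)/(22 + J))
L(o(m(w, 6), 3)) - 1*(-303) = (-77 - 3*5²*√(3² + 5²)/4)/(22 + (¼)*5²*√(3² + 5²)) - 1*(-303) = (-77 - 3*25*√(9 + 25)/4)/(22 + (¼)*25*√(9 + 25)) + 303 = (-77 - 3*25*√34/4)/(22 + (¼)*25*√34) + 303 = (-77 - 75*√34/4)/(22 + 25*√34/4) + 303 = 303 + (-77 - 75*√34/4)/(22 + 25*√34/4)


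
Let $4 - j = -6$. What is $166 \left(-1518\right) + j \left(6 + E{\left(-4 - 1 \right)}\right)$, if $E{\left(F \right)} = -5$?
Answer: $-251978$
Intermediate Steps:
$j = 10$ ($j = 4 - -6 = 4 + 6 = 10$)
$166 \left(-1518\right) + j \left(6 + E{\left(-4 - 1 \right)}\right) = 166 \left(-1518\right) + 10 \left(6 - 5\right) = -251988 + 10 \cdot 1 = -251988 + 10 = -251978$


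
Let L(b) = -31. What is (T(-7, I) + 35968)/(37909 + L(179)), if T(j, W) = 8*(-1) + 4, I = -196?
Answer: 5994/6313 ≈ 0.94947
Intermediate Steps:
T(j, W) = -4 (T(j, W) = -8 + 4 = -4)
(T(-7, I) + 35968)/(37909 + L(179)) = (-4 + 35968)/(37909 - 31) = 35964/37878 = 35964*(1/37878) = 5994/6313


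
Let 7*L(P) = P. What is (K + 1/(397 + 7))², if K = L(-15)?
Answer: 36638809/7997584 ≈ 4.5812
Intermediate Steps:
L(P) = P/7
K = -15/7 (K = (⅐)*(-15) = -15/7 ≈ -2.1429)
(K + 1/(397 + 7))² = (-15/7 + 1/(397 + 7))² = (-15/7 + 1/404)² = (-6053/2828)² = 36638809/7997584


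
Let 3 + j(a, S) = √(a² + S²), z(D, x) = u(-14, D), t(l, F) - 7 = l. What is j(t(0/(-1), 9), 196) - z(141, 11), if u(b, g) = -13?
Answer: 10 + 7*√785 ≈ 206.13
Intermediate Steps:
t(l, F) = 7 + l
z(D, x) = -13
j(a, S) = -3 + √(S² + a²) (j(a, S) = -3 + √(a² + S²) = -3 + √(S² + a²))
j(t(0/(-1), 9), 196) - z(141, 11) = (-3 + √(196² + (7 + 0/(-1))²)) - 1*(-13) = (-3 + √(38416 + (7 + 0*(-1))²)) + 13 = (-3 + √(38416 + (7 + 0)²)) + 13 = (-3 + √(38416 + 7²)) + 13 = (-3 + √(38416 + 49)) + 13 = (-3 + √38465) + 13 = (-3 + 7*√785) + 13 = 10 + 7*√785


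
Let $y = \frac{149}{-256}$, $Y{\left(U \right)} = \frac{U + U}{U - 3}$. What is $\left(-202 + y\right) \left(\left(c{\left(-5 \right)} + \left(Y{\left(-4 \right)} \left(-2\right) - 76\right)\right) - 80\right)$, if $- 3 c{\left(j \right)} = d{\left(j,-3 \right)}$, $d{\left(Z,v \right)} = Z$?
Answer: $\frac{56856943}{1792} \approx 31728.0$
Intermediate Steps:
$Y{\left(U \right)} = \frac{2 U}{-3 + U}$
$y = - \frac{149}{256}$ ($y = 149 \left(- \frac{1}{256}\right) = - \frac{149}{256} \approx -0.58203$)
$c{\left(j \right)} = - \frac{j}{3}$
$\left(-202 + y\right) \left(\left(c{\left(-5 \right)} + \left(Y{\left(-4 \right)} \left(-2\right) - 76\right)\right) - 80\right) = \left(-202 - \frac{149}{256}\right) \left(\left(\left(- \frac{1}{3}\right) \left(-5\right) - \left(76 - 2 \left(-4\right) \frac{1}{-3 - 4} \left(-2\right)\right)\right) - 80\right) = - \frac{51861 \left(\left(\frac{5}{3} - \left(76 - 2 \left(-4\right) \frac{1}{-7} \left(-2\right)\right)\right) - 80\right)}{256} = - \frac{51861 \left(\left(\frac{5}{3} - \left(76 - 2 \left(-4\right) \left(- \frac{1}{7}\right) \left(-2\right)\right)\right) - 80\right)}{256} = - \frac{51861 \left(\left(\frac{5}{3} + \left(\frac{8}{7} \left(-2\right) - 76\right)\right) - 80\right)}{256} = - \frac{51861 \left(\left(\frac{5}{3} - \frac{548}{7}\right) - 80\right)}{256} = - \frac{51861 \left(- \frac{1609}{21} - 80\right)}{256} = \left(- \frac{51861}{256}\right) \left(- \frac{3289}{21}\right) = \frac{56856943}{1792}$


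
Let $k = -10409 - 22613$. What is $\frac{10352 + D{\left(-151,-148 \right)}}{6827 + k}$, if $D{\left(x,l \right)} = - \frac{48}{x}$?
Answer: $- \frac{312640}{791089} \approx -0.3952$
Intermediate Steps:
$k = -33022$ ($k = -10409 - 22613 = -33022$)
$\frac{10352 + D{\left(-151,-148 \right)}}{6827 + k} = \frac{10352 - \frac{48}{-151}}{6827 - 33022} = \frac{10352 - - \frac{48}{151}}{-26195} = \left(10352 + \frac{48}{151}\right) \left(- \frac{1}{26195}\right) = \frac{1563200}{151} \left(- \frac{1}{26195}\right) = - \frac{312640}{791089}$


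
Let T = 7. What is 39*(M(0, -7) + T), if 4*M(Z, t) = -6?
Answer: 429/2 ≈ 214.50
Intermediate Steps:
M(Z, t) = -3/2 (M(Z, t) = (1/4)*(-6) = -3/2)
39*(M(0, -7) + T) = 39*(-3/2 + 7) = 39*(11/2) = 429/2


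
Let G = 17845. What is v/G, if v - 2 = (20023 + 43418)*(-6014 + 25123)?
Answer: 1212294071/17845 ≈ 67935.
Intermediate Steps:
v = 1212294071 (v = 2 + (20023 + 43418)*(-6014 + 25123) = 2 + 63441*19109 = 2 + 1212294069 = 1212294071)
v/G = 1212294071/17845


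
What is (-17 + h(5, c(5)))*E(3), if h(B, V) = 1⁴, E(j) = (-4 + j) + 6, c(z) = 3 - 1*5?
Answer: -80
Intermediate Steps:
c(z) = -2 (c(z) = 3 - 5 = -2)
E(j) = 2 + j
h(B, V) = 1
(-17 + h(5, c(5)))*E(3) = (-17 + 1)*(2 + 3) = -16*5 = -80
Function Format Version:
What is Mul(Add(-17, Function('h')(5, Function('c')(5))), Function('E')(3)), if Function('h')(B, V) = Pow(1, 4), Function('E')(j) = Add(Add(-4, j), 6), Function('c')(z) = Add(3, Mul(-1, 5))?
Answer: -80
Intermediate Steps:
Function('c')(z) = -2 (Function('c')(z) = Add(3, -5) = -2)
Function('E')(j) = Add(2, j)
Function('h')(B, V) = 1
Mul(Add(-17, Function('h')(5, Function('c')(5))), Function('E')(3)) = Mul(Add(-17, 1), Add(2, 3)) = Mul(-16, 5) = -80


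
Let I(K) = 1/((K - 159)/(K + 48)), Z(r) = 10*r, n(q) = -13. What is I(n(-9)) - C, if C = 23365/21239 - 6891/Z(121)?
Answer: 9705685889/2210130340 ≈ 4.3915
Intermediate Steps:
C = -118086299/25699190 (C = 23365/21239 - 6891/(10*121) = 23365*(1/21239) - 6891/1210 = 23365/21239 - 6891*1/1210 = 23365/21239 - 6891/1210 = -118086299/25699190 ≈ -4.5949)
I(K) = (48 + K)/(-159 + K) (I(K) = 1/((-159 + K)/(48 + K)) = (48 + K)/(-159 + K))
I(n(-9)) - C = (48 - 13)/(-159 - 13) - 1*(-118086299/25699190) = 35/(-172) + 118086299/25699190 = -1/172*35 + 118086299/25699190 = -35/172 + 118086299/25699190 = 9705685889/2210130340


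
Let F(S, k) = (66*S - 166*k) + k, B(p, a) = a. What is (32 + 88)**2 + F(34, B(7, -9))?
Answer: 18129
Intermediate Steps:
F(S, k) = -165*k + 66*S (F(S, k) = (-166*k + 66*S) + k = -165*k + 66*S)
(32 + 88)**2 + F(34, B(7, -9)) = (32 + 88)**2 + (-165*(-9) + 66*34) = 120**2 + (1485 + 2244) = 14400 + 3729 = 18129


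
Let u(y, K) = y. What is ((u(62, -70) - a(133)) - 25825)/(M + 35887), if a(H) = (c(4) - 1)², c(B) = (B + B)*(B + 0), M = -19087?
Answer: -2227/1400 ≈ -1.5907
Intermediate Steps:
c(B) = 2*B² (c(B) = (2*B)*B = 2*B²)
a(H) = 961 (a(H) = (2*4² - 1)² = (2*16 - 1)² = (32 - 1)² = 31² = 961)
((u(62, -70) - a(133)) - 25825)/(M + 35887) = ((62 - 1*961) - 25825)/(-19087 + 35887) = ((62 - 961) - 25825)/16800 = (-899 - 25825)*(1/16800) = -26724*1/16800 = -2227/1400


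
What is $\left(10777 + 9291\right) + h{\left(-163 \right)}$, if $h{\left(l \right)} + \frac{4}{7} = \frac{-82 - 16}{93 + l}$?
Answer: $\frac{702409}{35} \approx 20069.0$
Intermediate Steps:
$h{\left(l \right)} = - \frac{4}{7} - \frac{98}{93 + l}$ ($h{\left(l \right)} = - \frac{4}{7} + \frac{-82 - 16}{93 + l} = - \frac{4}{7} - \frac{98}{93 + l}$)
$\left(10777 + 9291\right) + h{\left(-163 \right)} = \left(10777 + 9291\right) + \frac{2 \left(-529 - -326\right)}{7 \left(93 - 163\right)} = 20068 + \frac{2 \left(-529 + 326\right)}{7 \left(-70\right)} = 20068 + \frac{2}{7} \left(- \frac{1}{70}\right) \left(-203\right) = 20068 + \frac{29}{35} = \frac{702409}{35}$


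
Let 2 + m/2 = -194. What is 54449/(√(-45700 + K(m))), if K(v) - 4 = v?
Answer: -54449*I*√11522/23044 ≈ -253.63*I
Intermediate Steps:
m = -392 (m = -4 + 2*(-194) = -4 - 388 = -392)
K(v) = 4 + v
54449/(√(-45700 + K(m))) = 54449/(√(-45700 + (4 - 392))) = 54449/(√(-45700 - 388)) = 54449/(√(-46088)) = 54449/((2*I*√11522)) = 54449*(-I*√11522/23044) = -54449*I*√11522/23044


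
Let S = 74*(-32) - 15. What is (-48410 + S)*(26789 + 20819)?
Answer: -2418153144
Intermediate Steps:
S = -2383 (S = -2368 - 15 = -2383)
(-48410 + S)*(26789 + 20819) = (-48410 - 2383)*(26789 + 20819) = -50793*47608 = -2418153144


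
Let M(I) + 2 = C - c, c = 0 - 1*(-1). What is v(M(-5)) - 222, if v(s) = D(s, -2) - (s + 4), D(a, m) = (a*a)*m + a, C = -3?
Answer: -298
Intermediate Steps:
c = 1 (c = 0 + 1 = 1)
D(a, m) = a + m*a**2 (D(a, m) = a**2*m + a = m*a**2 + a = a + m*a**2)
M(I) = -6 (M(I) = -2 + (-3 - 1*1) = -2 + (-3 - 1) = -2 - 4 = -6)
v(s) = -4 - s + s*(1 - 2*s) (v(s) = s*(1 + s*(-2)) - (s + 4) = s*(1 - 2*s) - (4 + s) = s*(1 - 2*s) + (-4 - s) = -4 - s + s*(1 - 2*s))
v(M(-5)) - 222 = (-4 - 2*(-6)**2) - 222 = (-4 - 2*36) - 222 = (-4 - 72) - 222 = -76 - 222 = -298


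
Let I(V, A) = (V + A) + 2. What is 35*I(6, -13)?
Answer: -175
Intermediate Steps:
I(V, A) = 2 + A + V (I(V, A) = (A + V) + 2 = 2 + A + V)
35*I(6, -13) = 35*(2 - 13 + 6) = 35*(-5) = -175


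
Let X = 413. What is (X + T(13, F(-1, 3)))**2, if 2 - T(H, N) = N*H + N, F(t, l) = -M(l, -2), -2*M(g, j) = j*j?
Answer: 149769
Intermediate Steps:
M(g, j) = -j**2/2 (M(g, j) = -j*j/2 = -j**2/2)
F(t, l) = 2 (F(t, l) = -(-1)*(-2)**2/2 = -(-1)*4/2 = -1*(-2) = 2)
T(H, N) = 2 - N - H*N (T(H, N) = 2 - (N*H + N) = 2 - (H*N + N) = 2 - (N + H*N) = 2 + (-N - H*N) = 2 - N - H*N)
(X + T(13, F(-1, 3)))**2 = (413 + (2 - 1*2 - 1*13*2))**2 = (413 + (2 - 2 - 26))**2 = (413 - 26)**2 = 387**2 = 149769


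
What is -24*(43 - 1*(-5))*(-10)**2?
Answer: -115200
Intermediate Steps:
-24*(43 - 1*(-5))*(-10)**2 = -24*(43 + 5)*100 = -24*48*100 = -1152*100 = -115200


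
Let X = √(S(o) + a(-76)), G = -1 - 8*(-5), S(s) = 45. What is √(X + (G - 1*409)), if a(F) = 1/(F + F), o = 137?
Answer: √(-534280 + 19*√259882)/38 ≈ 19.06*I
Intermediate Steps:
a(F) = 1/(2*F)
G = 39 (G = -1 + 40 = 39)
X = √259882/76 (X = √(45 + (½)/(-76)) = √(45 + (½)*(-1/76)) = √(45 - 1/152) = √(6839/152) = √259882/76 ≈ 6.7077)
√(X + (G - 1*409)) = √(√259882/76 + (39 - 1*409)) = √(√259882/76 + (39 - 409)) = √(√259882/76 - 370) = √(-370 + √259882/76)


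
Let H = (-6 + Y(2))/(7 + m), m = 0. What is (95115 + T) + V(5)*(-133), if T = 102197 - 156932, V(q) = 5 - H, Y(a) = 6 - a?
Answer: 39677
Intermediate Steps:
H = -2/7 (H = (-6 + (6 - 1*2))/(7 + 0) = (-6 + (6 - 2))/7 = (-6 + 4)*(⅐) = -2*⅐ = -2/7 ≈ -0.28571)
V(q) = 37/7 (V(q) = 5 - 1*(-2/7) = 5 + 2/7 = 37/7)
T = -54735
(95115 + T) + V(5)*(-133) = (95115 - 54735) + (37/7)*(-133) = 40380 - 703 = 39677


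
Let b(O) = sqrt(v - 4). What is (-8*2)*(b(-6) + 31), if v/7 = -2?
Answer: -496 - 48*I*sqrt(2) ≈ -496.0 - 67.882*I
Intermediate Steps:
v = -14 (v = 7*(-2) = -14)
b(O) = 3*I*sqrt(2) (b(O) = sqrt(-14 - 4) = sqrt(-18) = 3*I*sqrt(2))
(-8*2)*(b(-6) + 31) = (-8*2)*(3*I*sqrt(2) + 31) = -16*(31 + 3*I*sqrt(2)) = -496 - 48*I*sqrt(2)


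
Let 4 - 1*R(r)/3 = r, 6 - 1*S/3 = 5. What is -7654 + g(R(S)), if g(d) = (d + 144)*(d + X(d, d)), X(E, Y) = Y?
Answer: -6772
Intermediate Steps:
S = 3 (S = 18 - 3*5 = 18 - 15 = 3)
R(r) = 12 - 3*r
g(d) = 2*d*(144 + d) (g(d) = (d + 144)*(d + d) = (144 + d)*(2*d) = 2*d*(144 + d))
-7654 + g(R(S)) = -7654 + 2*(12 - 3*3)*(144 + (12 - 3*3)) = -7654 + 2*(12 - 9)*(144 + (12 - 9)) = -7654 + 2*3*(144 + 3) = -7654 + 2*3*147 = -7654 + 882 = -6772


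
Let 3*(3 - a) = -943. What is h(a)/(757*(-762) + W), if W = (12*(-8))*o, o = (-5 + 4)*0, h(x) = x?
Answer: -476/865251 ≈ -0.00055013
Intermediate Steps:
a = 952/3 (a = 3 - ⅓*(-943) = 3 + 943/3 = 952/3 ≈ 317.33)
o = 0 (o = -1*0 = 0)
W = 0 (W = (12*(-8))*0 = -96*0 = 0)
h(a)/(757*(-762) + W) = 952/(3*(757*(-762) + 0)) = 952/(3*(-576834 + 0)) = (952/3)/(-576834) = (952/3)*(-1/576834) = -476/865251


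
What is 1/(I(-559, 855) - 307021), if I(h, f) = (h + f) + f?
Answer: -1/305870 ≈ -3.2694e-6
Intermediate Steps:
I(h, f) = h + 2*f (I(h, f) = (f + h) + f = h + 2*f)
1/(I(-559, 855) - 307021) = 1/((-559 + 2*855) - 307021) = 1/((-559 + 1710) - 307021) = 1/(1151 - 307021) = 1/(-305870) = -1/305870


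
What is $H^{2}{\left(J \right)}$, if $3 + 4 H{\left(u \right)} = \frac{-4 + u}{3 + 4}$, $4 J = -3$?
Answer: $\frac{10609}{12544} \approx 0.84574$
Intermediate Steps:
$J = - \frac{3}{4}$ ($J = \frac{1}{4} \left(-3\right) = - \frac{3}{4} \approx -0.75$)
$H{\left(u \right)} = - \frac{25}{28} + \frac{u}{28}$ ($H{\left(u \right)} = - \frac{3}{4} + \frac{\left(-4 + u\right) \frac{1}{3 + 4}}{4} = - \frac{3}{4} + \frac{\left(-4 + u\right) \frac{1}{7}}{4} = - \frac{3}{4} + \frac{- \frac{4}{7} + \frac{u}{7}}{4} = - \frac{3}{4} + \left(- \frac{1}{7} + \frac{u}{28}\right) = - \frac{25}{28} + \frac{u}{28}$)
$H^{2}{\left(J \right)} = \left(- \frac{25}{28} + \frac{1}{28} \left(- \frac{3}{4}\right)\right)^{2} = \left(- \frac{25}{28} - \frac{3}{112}\right)^{2} = \left(- \frac{103}{112}\right)^{2} = \frac{10609}{12544}$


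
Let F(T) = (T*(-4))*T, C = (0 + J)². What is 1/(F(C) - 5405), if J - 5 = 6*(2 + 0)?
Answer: -1/339489 ≈ -2.9456e-6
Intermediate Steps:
J = 17 (J = 5 + 6*(2 + 0) = 5 + 6*2 = 5 + 12 = 17)
C = 289 (C = (0 + 17)² = 17² = 289)
F(T) = -4*T² (F(T) = (-4*T)*T = -4*T²)
1/(F(C) - 5405) = 1/(-4*289² - 5405) = 1/(-4*83521 - 5405) = 1/(-334084 - 5405) = 1/(-339489) = -1/339489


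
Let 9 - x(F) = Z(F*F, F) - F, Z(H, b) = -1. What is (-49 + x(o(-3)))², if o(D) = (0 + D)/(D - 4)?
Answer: 72900/49 ≈ 1487.8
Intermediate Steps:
o(D) = D/(-4 + D)
x(F) = 10 + F (x(F) = 9 - (-1 - F) = 9 + (1 + F) = 10 + F)
(-49 + x(o(-3)))² = (-49 + (10 - 3/(-4 - 3)))² = (-49 + (10 - 3/(-7)))² = (-49 + (10 - 3*(-⅐)))² = (-49 + (10 + 3/7))² = (-49 + 73/7)² = (-270/7)² = 72900/49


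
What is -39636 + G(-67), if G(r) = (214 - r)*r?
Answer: -58463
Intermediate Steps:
G(r) = r*(214 - r)
-39636 + G(-67) = -39636 - 67*(214 - 1*(-67)) = -39636 - 67*(214 + 67) = -39636 - 67*281 = -39636 - 18827 = -58463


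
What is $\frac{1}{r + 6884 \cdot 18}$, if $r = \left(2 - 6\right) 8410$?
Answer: $\frac{1}{90272} \approx 1.1078 \cdot 10^{-5}$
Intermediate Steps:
$r = -33640$ ($r = \left(2 - 6\right) 8410 = \left(-4\right) 8410 = -33640$)
$\frac{1}{r + 6884 \cdot 18} = \frac{1}{-33640 + 6884 \cdot 18} = \frac{1}{-33640 + 123912} = \frac{1}{90272}$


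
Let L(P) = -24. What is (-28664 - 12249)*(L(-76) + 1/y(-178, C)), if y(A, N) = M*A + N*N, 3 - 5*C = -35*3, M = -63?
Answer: 286731027943/292014 ≈ 9.8191e+5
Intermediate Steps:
C = 108/5 (C = ⅗ - (-7)*3 = ⅗ - ⅕*(-105) = ⅗ + 21 = 108/5 ≈ 21.600)
y(A, N) = N² - 63*A (y(A, N) = -63*A + N*N = -63*A + N² = N² - 63*A)
(-28664 - 12249)*(L(-76) + 1/y(-178, C)) = (-28664 - 12249)*(-24 + 1/((108/5)² - 63*(-178))) = -40913*(-24 + 1/(11664/25 + 11214)) = -40913*(-24 + 1/(292014/25)) = -40913*(-24 + 25/292014) = -40913*(-7008311/292014) = 286731027943/292014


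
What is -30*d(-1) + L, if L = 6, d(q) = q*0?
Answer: 6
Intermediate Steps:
d(q) = 0
-30*d(-1) + L = -30*0 + 6 = 0 + 6 = 6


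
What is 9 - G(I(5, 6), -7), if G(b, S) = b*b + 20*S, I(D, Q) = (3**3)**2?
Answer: -531292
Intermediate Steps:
I(D, Q) = 729 (I(D, Q) = 27**2 = 729)
G(b, S) = b**2 + 20*S
9 - G(I(5, 6), -7) = 9 - (729**2 + 20*(-7)) = 9 - (531441 - 140) = 9 - 1*531301 = 9 - 531301 = -531292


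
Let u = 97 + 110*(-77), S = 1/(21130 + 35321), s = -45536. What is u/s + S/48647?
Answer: 22993696501817/125049678948192 ≈ 0.18388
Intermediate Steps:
S = 1/56451 ≈ 1.7714e-5
u = -8373 (u = 97 - 8470 = -8373)
u/s + S/48647 = -8373/(-45536) + (1/56451)/48647 = -8373*(-1/45536) + (1/56451)*(1/48647) = 8373/45536 + 1/2746171797 = 22993696501817/125049678948192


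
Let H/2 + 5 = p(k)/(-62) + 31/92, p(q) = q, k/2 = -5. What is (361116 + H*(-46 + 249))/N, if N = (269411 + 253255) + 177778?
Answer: 512345099/998833144 ≈ 0.51294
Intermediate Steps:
k = -10 (k = 2*(-5) = -10)
H = -12839/1426 (H = -10 + 2*(-10/(-62) + 31/92) = -10 + 2*(-10*(-1/62) + 31*(1/92)) = -10 + 2*(5/31 + 31/92) = -10 + 2*(1421/2852) = -10 + 1421/1426 = -12839/1426 ≈ -9.0035)
N = 700444 (N = 522666 + 177778 = 700444)
(361116 + H*(-46 + 249))/N = (361116 - 12839*(-46 + 249)/1426)/700444 = (361116 - 12839/1426*203)*(1/700444) = (361116 - 2606317/1426)*(1/700444) = (512345099/1426)*(1/700444) = 512345099/998833144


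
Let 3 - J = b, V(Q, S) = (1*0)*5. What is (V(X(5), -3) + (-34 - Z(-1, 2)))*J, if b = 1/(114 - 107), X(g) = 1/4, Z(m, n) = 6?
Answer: -800/7 ≈ -114.29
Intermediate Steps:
X(g) = ¼
V(Q, S) = 0 (V(Q, S) = 0*5 = 0)
b = ⅐ (b = 1/7 = ⅐ ≈ 0.14286)
J = 20/7 (J = 3 - 1*⅐ = 3 - ⅐ = 20/7 ≈ 2.8571)
(V(X(5), -3) + (-34 - Z(-1, 2)))*J = (0 + (-34 - 1*6))*(20/7) = (0 + (-34 - 6))*(20/7) = (0 - 40)*(20/7) = -40*20/7 = -800/7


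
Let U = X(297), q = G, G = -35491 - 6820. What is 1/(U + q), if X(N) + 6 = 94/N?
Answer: -297/12568055 ≈ -2.3631e-5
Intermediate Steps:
X(N) = -6 + 94/N
G = -42311
q = -42311
U = -1688/297 (U = -6 + 94/297 = -1688/297 ≈ -5.6835)
1/(U + q) = 1/(-1688/297 - 42311) = 1/(-12568055/297) = -297/12568055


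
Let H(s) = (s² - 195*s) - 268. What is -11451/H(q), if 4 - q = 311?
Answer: -347/4662 ≈ -0.074432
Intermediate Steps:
q = -307 (q = 4 - 1*311 = 4 - 311 = -307)
H(s) = -268 + s² - 195*s
-11451/H(q) = -11451/(-268 + (-307)² - 195*(-307)) = -11451/(-268 + 94249 + 59865) = -11451/153846 = -11451*1/153846 = -347/4662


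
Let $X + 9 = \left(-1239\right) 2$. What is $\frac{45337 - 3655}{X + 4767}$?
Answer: $\frac{6947}{380} \approx 18.282$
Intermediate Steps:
$X = -2487$ ($X = -9 - 2478 = -2487$)
$\frac{45337 - 3655}{X + 4767} = \frac{45337 - 3655}{-2487 + 4767} = \frac{41682}{2280} = 41682 \cdot \frac{1}{2280} = \frac{6947}{380}$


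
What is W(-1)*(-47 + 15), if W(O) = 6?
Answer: -192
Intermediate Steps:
W(-1)*(-47 + 15) = 6*(-47 + 15) = 6*(-32) = -192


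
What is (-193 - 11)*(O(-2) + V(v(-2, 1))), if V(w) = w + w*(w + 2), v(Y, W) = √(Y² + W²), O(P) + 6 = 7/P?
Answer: 918 - 612*√5 ≈ -450.47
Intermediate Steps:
O(P) = -6 + 7/P
v(Y, W) = √(W² + Y²)
V(w) = w + w*(2 + w)
(-193 - 11)*(O(-2) + V(v(-2, 1))) = (-193 - 11)*((-6 + 7/(-2)) + √(1² + (-2)²)*(3 + √(1² + (-2)²))) = -204*((-6 + 7*(-½)) + √(1 + 4)*(3 + √(1 + 4))) = -204*((-6 - 7/2) + √5*(3 + √5)) = -204*(-19/2 + √5*(3 + √5)) = 1938 - 204*√5*(3 + √5)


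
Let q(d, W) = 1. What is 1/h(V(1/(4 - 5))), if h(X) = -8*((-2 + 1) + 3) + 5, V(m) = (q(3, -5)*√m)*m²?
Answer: -1/11 ≈ -0.090909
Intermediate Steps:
V(m) = m^(5/2) (V(m) = (1*√m)*m² = √m*m² = m^(5/2))
h(X) = -11 (h(X) = -8*(-1 + 3) + 5 = -8*2 + 5 = -16 + 5 = -11)
1/h(V(1/(4 - 5))) = 1/(-11) = -1/11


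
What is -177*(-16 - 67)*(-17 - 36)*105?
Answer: -81755415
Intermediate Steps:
-177*(-16 - 67)*(-17 - 36)*105 = -(-14691)*(-53)*105 = -177*4399*105 = -778623*105 = -81755415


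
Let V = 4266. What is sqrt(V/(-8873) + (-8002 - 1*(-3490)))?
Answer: I*sqrt(355268194266)/8873 ≈ 67.175*I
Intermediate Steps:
sqrt(V/(-8873) + (-8002 - 1*(-3490))) = sqrt(4266/(-8873) + (-8002 - 1*(-3490))) = sqrt(4266*(-1/8873) + (-8002 + 3490)) = sqrt(-4266/8873 - 4512) = sqrt(-40039242/8873) = I*sqrt(355268194266)/8873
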